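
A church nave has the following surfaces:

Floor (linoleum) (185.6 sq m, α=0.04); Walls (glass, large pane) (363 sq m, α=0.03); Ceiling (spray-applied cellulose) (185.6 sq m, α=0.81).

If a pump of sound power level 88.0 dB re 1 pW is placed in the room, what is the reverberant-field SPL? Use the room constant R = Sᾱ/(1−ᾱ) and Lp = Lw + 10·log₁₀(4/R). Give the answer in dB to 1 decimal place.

70.6 dB

A = 168.650 sabins; S = 734.2 sq m.
ᾱ = 168.650/734.2 = 0.2297; R = Sᾱ/(1−ᾱ) = 168.650/(1−0.2297) = 218.941 sq m.
Lp = 88.0 + 10·log₁₀(4/218.941) = 88.0 + (-17.38) = 70.6 dB.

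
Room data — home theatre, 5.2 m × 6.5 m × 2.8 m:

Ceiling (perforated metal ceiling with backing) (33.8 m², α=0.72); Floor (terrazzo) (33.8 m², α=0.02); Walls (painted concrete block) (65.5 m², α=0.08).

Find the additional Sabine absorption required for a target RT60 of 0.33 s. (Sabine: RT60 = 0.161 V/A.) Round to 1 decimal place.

Summing Sᵢαᵢ: 24.336 + 0.676 + 5.240 → A₁ = 30.252 sabins.
For T = 0.33 s, need A₂ = 0.161·V/T = 0.161·94.64/0.33 = 46.173 sabins.
ΔA = A₂ − A₁ = 46.173 − 30.252 = 15.9 sabins.

15.9 sabins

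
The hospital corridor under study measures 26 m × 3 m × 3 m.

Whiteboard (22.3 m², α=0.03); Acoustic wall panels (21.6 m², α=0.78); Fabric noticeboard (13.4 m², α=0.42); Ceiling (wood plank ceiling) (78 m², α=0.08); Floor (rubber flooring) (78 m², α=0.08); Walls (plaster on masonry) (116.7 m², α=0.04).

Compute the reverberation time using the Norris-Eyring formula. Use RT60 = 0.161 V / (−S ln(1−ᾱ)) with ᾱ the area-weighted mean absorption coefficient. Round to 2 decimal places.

0.88 seconds

Total surface area S = 22.3 + 21.6 + 13.4 + 78 + 78 + 116.7 = 330.0 m².
Absorption A = 22.3×0.03 + 21.6×0.78 + 13.4×0.42 + 78×0.08 + 78×0.08 + 116.7×0.04 = 40.293 sabins.
Mean coefficient ᾱ = A/S = 0.1221.
Eyring denominator: −S ln(1−ᾱ) = 42.973.
V = 26 × 3 × 3 = 234 m³.
RT60 = 0.161 × 234 / 42.973 = 0.88 s.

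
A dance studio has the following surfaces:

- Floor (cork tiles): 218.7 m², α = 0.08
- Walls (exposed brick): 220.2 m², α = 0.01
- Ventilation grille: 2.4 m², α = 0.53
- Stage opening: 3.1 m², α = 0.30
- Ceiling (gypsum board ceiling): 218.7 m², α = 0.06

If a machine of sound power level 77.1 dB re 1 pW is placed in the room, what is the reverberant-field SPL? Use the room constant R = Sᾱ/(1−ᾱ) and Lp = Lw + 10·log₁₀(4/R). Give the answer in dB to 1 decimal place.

Σ(Sᵢαᵢ) = 218.7·0.08 + 220.2·0.01 + 2.4·0.53 + 3.1·0.30 + 218.7·0.06 = 35.022; total area S = 663.1 m².
ᾱ = 0.0528, so room constant R = A/(1−ᾱ) = 36.974 m².
Lp = Lw + 10 log₁₀(4/R) = 77.1 -9.66 = 67.4 dB.

67.4 dB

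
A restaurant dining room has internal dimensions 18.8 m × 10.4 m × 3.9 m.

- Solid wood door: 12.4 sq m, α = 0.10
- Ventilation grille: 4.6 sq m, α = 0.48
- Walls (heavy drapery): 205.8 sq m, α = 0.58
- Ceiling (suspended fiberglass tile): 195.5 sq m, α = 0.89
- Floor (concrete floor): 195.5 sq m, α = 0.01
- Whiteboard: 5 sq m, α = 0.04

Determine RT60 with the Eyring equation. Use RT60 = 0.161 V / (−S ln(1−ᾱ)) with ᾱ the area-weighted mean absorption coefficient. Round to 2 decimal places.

0.30 seconds

S = Σ Sᵢ = 618.8 sq m.
Σ(Sᵢαᵢ) = 12.4·0.10 + 4.6·0.48 + 205.8·0.58 + 195.5·0.89 + 195.5·0.01 + 5·0.04 = 298.962.
Mean coefficient ᾱ = A/S = 0.4831.
Eyring denominator: −S ln(1−ᾱ) = 408.350.
V = 18.8 × 10.4 × 3.9 = 762.528 m³.
T = 0.161·V/[−S·ln(1−ᾱ)] = 0.161·762.528/408.350 = 0.30 s.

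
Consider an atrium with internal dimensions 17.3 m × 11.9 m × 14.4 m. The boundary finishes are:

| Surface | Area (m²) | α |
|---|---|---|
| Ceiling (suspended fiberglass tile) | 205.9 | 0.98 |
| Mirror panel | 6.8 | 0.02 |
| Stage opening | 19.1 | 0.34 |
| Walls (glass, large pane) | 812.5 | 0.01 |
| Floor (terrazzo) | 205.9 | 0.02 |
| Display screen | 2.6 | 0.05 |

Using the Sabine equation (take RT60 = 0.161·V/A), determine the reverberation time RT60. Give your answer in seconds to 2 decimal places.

2.16 s

Total absorption A = 205.9·0.98 + 6.8·0.02 + 19.1·0.34 + 812.5·0.01 + 205.9·0.02 + 2.6·0.05
  = 201.782 + 0.136 + 6.494 + 8.125 + 4.118 + 0.130 = 220.785 m² sabins.
Room volume: 2964.528 m³.
RT60 = 0.161 · V / A = 0.161 × 2964.528 / 220.785 = 2.16 s.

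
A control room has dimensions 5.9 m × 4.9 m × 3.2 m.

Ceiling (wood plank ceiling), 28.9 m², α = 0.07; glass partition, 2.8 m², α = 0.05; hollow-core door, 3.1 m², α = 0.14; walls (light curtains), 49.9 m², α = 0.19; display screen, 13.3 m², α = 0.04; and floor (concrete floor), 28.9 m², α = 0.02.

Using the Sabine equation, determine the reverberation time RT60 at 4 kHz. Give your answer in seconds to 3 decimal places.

1.129 sec

Total absorption A = 28.9*0.07 + 2.8*0.05 + 3.1*0.14 + 49.9*0.19 + 13.3*0.04 + 28.9*0.02
  = 2.023 + 0.140 + 0.434 + 9.481 + 0.532 + 0.578 = 13.188 m² sabins.
Volume V = 5.9 × 4.9 × 3.2 = 92.512 m³.
Sabine: RT60 = 0.161 × 92.512 / 13.188 = 1.129 s.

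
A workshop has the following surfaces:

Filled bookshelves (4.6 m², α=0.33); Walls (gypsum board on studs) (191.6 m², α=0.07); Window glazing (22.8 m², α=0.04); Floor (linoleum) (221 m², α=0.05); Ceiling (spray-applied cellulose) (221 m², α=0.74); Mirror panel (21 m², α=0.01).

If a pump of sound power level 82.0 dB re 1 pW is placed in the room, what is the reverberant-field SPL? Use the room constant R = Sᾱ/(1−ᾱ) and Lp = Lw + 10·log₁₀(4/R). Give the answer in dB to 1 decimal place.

63.8 dB

A = 190.642 sabins; S = 682.0 m².
ᾱ = 190.642/682.0 = 0.2795; R = Sᾱ/(1−ᾱ) = 190.642/(1−0.2795) = 264.597 m².
Lp = 82.0 + 10·log₁₀(4/264.597) = 82.0 + (-18.21) = 63.8 dB.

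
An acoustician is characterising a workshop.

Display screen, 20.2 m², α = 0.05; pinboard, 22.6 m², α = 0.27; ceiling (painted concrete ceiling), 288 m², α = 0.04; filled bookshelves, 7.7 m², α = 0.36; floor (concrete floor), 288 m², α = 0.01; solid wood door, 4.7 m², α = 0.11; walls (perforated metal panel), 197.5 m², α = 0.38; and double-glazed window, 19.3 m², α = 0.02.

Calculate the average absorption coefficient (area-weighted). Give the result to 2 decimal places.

0.12

S = Σ Sᵢ = 20.2 + 22.6 + 288 + 7.7 + 288 + 4.7 + 197.5 + 19.3 = 848.0 m².
A = 20.2×0.05 + 22.6×0.27 + 288×0.04 + 7.7×0.36 + 288×0.01 + 4.7×0.11 + 197.5×0.38 + 19.3×0.02 = 100.237 sabins.
ᾱ = 100.237 / 848.0 = 0.12.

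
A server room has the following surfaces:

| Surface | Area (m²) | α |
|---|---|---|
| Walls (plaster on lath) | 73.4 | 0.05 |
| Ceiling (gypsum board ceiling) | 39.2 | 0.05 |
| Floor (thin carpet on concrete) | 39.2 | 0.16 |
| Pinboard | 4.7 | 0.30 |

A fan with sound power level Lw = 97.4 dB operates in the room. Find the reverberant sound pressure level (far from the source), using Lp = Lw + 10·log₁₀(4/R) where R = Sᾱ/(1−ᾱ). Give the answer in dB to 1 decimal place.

91.8 dB

Σ(Sᵢαᵢ) = 73.4·0.05 + 39.2·0.05 + 39.2·0.16 + 4.7·0.30 = 13.312; total area S = 156.5 m².
ᾱ = 0.0851, so room constant R = A/(1−ᾱ) = 14.550 m².
Lp = 97.4 + 10·log₁₀(4/14.550) = 97.4 + (-5.61) = 91.8 dB.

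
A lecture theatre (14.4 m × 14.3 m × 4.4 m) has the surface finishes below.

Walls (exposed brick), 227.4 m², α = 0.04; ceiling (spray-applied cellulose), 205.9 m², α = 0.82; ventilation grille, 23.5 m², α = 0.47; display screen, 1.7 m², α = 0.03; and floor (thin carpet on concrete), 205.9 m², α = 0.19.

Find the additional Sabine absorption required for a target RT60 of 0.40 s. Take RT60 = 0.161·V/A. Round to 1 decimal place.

136.5 sabins

Summing Sᵢαᵢ: 9.096 + 168.838 + 11.045 + 0.051 + 39.121 → A₁ = 228.151 sabins.
Target A₂ = 0.161·906.048/0.40 = 364.684 sabins (V = 906.048 m³).
Additional absorption ΔA = 364.684 − 228.151 = 136.5 sabins.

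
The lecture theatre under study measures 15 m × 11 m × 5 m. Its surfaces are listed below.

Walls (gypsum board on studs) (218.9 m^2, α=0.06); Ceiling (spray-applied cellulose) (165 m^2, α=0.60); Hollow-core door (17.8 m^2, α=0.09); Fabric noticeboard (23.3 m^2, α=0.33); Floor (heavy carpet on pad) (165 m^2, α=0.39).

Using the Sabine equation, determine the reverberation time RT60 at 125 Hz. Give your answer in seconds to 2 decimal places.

0.71 seconds

Equivalent absorption area: A = 218.9·0.06 + 165·0.60 + 17.8·0.09 + 23.3·0.33 + 165·0.39 = 185.775 m^2.
V = 15·11·5 = 825 m³.
RT60 = 0.161 · V / A = 0.161 × 825 / 185.775 = 0.71 s.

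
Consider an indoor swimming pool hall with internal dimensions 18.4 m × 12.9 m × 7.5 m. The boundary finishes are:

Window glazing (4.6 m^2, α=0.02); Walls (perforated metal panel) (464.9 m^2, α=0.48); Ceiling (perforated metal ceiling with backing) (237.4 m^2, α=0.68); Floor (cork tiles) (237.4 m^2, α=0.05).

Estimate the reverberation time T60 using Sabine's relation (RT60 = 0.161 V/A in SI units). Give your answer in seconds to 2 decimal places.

0.72 s

Total absorption A = 4.6·0.02 + 464.9·0.48 + 237.4·0.68 + 237.4·0.05
  = 0.092 + 223.152 + 161.432 + 11.870 = 396.546 m^2 sabins.
Room volume: 1780.2 m³.
Sabine: RT60 = 0.161 × 1780.2 / 396.546 = 0.72 s.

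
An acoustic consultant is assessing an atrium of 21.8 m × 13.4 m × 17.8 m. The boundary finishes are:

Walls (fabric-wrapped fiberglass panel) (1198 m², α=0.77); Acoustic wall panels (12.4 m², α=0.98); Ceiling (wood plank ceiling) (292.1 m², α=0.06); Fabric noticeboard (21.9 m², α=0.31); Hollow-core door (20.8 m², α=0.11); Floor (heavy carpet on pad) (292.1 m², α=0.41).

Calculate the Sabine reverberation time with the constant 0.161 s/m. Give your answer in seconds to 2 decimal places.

0.77 sec

Summing Sᵢαᵢ: 922.460 + 12.152 + 17.526 + 6.789 + 2.288 + 119.761 → A = 1080.976 sabins.
V = 21.8·13.4·17.8 = 5199.736 m³.
Sabine: RT60 = 0.161 × 5199.736 / 1080.976 = 0.77 s.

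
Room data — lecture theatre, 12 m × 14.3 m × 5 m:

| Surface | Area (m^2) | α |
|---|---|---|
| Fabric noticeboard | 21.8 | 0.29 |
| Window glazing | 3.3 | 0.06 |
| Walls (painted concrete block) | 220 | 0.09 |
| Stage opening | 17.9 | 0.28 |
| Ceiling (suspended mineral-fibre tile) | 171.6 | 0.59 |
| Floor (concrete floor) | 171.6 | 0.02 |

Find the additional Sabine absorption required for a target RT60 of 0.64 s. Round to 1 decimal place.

Summing Sᵢαᵢ: 6.322 + 0.198 + 19.800 + 5.012 + 101.244 + 3.432 → A₁ = 136.008 sabins.
V = 858 m³. Required absorption A₂ = 0.161 × 858 / 0.64 = 215.841 sabins.
ΔA = A₂ − A₁ = 215.841 − 136.008 = 79.8 sabins.

79.8 sabins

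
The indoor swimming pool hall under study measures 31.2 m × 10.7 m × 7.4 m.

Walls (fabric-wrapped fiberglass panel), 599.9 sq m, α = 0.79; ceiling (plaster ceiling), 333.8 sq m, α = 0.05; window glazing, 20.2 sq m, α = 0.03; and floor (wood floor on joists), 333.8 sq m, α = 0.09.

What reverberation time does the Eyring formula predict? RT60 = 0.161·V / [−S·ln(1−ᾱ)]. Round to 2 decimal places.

0.60 s

Total surface area S = 599.9 + 333.8 + 20.2 + 333.8 = 1287.7 sq m.
Absorption A = 599.9·0.79 + 333.8·0.05 + 20.2·0.03 + 333.8·0.09 = 521.259 sabins.
ᾱ = 521.259 / 1287.7 = 0.4048.
−S·ln(1−ᾱ) = −1287.7 × ln(1 − 0.4048) = 668.133.
V = 31.2 × 10.7 × 7.4 = 2470.416 m³.
RT60 = 0.161 × 2470.416 / 668.133 = 0.60 s.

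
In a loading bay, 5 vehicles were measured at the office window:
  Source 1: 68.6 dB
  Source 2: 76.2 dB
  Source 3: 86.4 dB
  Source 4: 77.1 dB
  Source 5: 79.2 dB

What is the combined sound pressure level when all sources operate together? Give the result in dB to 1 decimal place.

87.9 dB

Converting to relative power and adding: 10^(68.6/10) + 10^(76.2/10) + 10^(86.4/10) + 10^(77.1/10) + 10^(79.2/10) = 6.199e+08.
L_total = 10·log₁₀(6.199e+08) = 87.9 dB.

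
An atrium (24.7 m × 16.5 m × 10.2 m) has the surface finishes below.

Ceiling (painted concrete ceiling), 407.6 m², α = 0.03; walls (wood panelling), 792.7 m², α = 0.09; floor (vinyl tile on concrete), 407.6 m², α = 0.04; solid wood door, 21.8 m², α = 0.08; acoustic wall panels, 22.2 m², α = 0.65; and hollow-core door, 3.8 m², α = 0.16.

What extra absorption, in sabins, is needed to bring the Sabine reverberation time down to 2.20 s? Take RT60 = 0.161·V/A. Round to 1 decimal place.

187.6 sabins

Summing Sᵢαᵢ: 12.228 + 71.343 + 16.304 + 1.744 + 14.430 + 0.608 → A₁ = 116.657 sabins.
V = 4157.01 m³. Required absorption A₂ = 0.161 × 4157.01 / 2.20 = 304.218 sabins.
Additional absorption ΔA = 304.218 − 116.657 = 187.6 sabins.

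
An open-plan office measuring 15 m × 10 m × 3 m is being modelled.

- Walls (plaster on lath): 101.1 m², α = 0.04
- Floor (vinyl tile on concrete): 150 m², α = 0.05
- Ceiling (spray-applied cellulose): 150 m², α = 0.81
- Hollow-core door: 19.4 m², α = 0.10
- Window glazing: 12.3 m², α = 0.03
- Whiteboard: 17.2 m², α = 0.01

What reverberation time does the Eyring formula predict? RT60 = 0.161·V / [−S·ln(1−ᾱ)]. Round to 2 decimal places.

Total surface area S = 101.1 + 150 + 150 + 19.4 + 12.3 + 17.2 = 450.0 m².
Absorption A = 101.1·0.04 + 150·0.05 + 150·0.81 + 19.4·0.10 + 12.3·0.03 + 17.2·0.01 = 135.525 sabins.
Mean coefficient ᾱ = A/S = 0.3012.
−S·ln(1−ᾱ) = −450.0 × ln(1 − 0.3012) = 161.276.
V = 15 × 10 × 3 = 450 m³.
T = 0.161·V/[−S·ln(1−ᾱ)] = 0.161·450/161.276 = 0.45 s.

0.45 s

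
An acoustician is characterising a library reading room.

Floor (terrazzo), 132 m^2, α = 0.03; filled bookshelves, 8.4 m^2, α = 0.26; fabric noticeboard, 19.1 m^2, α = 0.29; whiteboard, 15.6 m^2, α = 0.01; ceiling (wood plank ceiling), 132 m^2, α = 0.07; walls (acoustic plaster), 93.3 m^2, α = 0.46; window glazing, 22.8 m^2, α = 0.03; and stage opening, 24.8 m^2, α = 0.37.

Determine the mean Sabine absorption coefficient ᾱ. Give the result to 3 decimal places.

Total surface area S = 448.0 m^2.
A = 132×0.03 + 8.4×0.26 + 19.1×0.29 + 15.6×0.01 + 132×0.07 + 93.3×0.46 + 22.8×0.03 + 24.8×0.37 = 73.857 sabins.
ᾱ = 73.857 / 448.0 = 0.165.

0.165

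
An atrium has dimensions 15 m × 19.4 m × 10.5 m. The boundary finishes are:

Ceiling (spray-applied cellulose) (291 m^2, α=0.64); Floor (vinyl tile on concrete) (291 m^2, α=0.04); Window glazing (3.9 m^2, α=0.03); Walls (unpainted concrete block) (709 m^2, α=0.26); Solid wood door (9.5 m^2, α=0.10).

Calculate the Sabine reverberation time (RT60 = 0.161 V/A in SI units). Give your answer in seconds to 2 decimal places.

1.28 s

Total absorption A = 291*0.64 + 291*0.04 + 3.9*0.03 + 709*0.26 + 9.5*0.10
  = 186.240 + 11.640 + 0.117 + 184.340 + 0.950 = 383.287 m^2 sabins.
Room volume: 3055.5 m³.
RT60 = 0.161 · V / A = 0.161 × 3055.5 / 383.287 = 1.28 s.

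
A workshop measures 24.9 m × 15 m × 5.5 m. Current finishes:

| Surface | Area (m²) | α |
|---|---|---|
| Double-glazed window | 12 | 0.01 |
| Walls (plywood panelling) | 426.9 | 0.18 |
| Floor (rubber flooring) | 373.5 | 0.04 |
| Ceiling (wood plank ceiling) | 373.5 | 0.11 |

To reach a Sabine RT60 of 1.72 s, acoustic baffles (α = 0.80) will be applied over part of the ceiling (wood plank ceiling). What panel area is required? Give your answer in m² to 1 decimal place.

85.9

A₁ = Σ Sᵢαᵢ = 12*0.01 + 426.9*0.18 + 373.5*0.04 + 373.5*0.11 = 132.987 sabins.
Required A₂ = 0.161·2054.25/1.72 = 192.287 sabins.
ΔA needed = 192.287 − 132.987 = 59.300 sabins.
Net gain per m²: Δα = 0.80 − 0.11 = 0.69.
Panel area = 59.300 / 0.69 = 85.9 m².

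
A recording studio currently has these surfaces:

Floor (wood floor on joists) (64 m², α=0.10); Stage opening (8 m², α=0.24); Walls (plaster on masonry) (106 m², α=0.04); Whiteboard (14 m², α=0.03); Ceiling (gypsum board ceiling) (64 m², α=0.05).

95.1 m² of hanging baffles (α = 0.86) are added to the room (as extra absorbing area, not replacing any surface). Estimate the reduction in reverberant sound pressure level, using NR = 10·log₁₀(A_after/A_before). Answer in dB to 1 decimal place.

7.8 dB

Summing Sᵢαᵢ: 6.400 + 1.920 + 4.240 + 0.420 + 3.200 → A_before = 16.180 sabins.
Treatment contributes 95.1·0.86 = 81.786 sabins.
New total A_after = 97.966 sabins.
NR = 10·log₁₀(97.966/16.180) = 7.8 dB.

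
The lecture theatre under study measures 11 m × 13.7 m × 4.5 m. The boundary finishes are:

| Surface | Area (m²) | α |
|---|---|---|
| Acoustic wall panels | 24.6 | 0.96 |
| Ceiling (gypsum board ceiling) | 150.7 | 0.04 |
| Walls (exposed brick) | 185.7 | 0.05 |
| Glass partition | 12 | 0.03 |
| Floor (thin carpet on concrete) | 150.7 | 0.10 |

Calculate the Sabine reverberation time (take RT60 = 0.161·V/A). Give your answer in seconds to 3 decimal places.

Total absorption A = 24.6*0.96 + 150.7*0.04 + 185.7*0.05 + 12*0.03 + 150.7*0.10
  = 23.616 + 6.028 + 9.285 + 0.360 + 15.070 = 54.359 m² sabins.
Room volume: 678.15 m³.
Sabine: RT60 = 0.161 × 678.15 / 54.359 = 2.009 s.

2.009 seconds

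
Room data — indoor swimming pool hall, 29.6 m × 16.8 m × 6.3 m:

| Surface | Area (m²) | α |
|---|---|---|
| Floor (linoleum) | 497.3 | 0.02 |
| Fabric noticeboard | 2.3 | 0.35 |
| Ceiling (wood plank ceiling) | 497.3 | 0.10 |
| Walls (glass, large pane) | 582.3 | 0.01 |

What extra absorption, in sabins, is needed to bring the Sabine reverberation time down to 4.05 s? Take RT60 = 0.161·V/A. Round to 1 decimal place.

Equivalent absorption area: A₁ = 497.3×0.02 + 2.3×0.35 + 497.3×0.10 + 582.3×0.01 = 66.304 m².
Target A₂ = 0.161·3132.864/4.05 = 124.541 sabins (V = 3132.864 m³).
Additional absorption ΔA = 124.541 − 66.304 = 58.2 sabins.

58.2 sabins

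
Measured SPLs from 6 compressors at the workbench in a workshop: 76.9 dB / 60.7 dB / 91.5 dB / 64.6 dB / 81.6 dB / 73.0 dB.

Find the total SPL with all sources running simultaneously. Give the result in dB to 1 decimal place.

92.1 dB

Sum in the linear (power) domain: Σ 10^(Lᵢ/10) = 10^(76.9/10) + 10^(60.7/10) + 10^(91.5/10) + 10^(64.6/10) + 10^(81.6/10) + 10^(73.0/10) = 1.63e+09.
L_total = 10·log₁₀(1.63e+09) = 92.1 dB.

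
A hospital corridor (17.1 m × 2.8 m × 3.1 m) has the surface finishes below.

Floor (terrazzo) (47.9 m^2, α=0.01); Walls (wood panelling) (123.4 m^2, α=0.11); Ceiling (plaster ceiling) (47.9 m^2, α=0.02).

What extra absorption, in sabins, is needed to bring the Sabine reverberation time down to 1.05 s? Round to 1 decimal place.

7.7 sabins

Total absorption A₁ = 47.9·0.01 + 123.4·0.11 + 47.9·0.02
  = 0.479 + 13.574 + 0.958 = 15.011 m^2 sabins.
For T = 1.05 s, need A₂ = 0.161·V/T = 0.161·148.428/1.05 = 22.759 sabins.
ΔA = A₂ − A₁ = 22.759 − 15.011 = 7.7 sabins.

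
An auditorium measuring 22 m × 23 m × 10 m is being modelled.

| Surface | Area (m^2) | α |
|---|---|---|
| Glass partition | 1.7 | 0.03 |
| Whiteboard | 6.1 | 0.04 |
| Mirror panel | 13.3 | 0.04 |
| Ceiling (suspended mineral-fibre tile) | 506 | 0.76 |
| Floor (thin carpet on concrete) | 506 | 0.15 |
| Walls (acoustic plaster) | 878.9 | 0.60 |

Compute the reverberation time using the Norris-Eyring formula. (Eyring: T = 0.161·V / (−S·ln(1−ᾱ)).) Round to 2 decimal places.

0.59 s

S = Σ Sᵢ = 1912.0 m^2.
Absorption A = 1.7×0.03 + 6.1×0.04 + 13.3×0.04 + 506×0.76 + 506×0.15 + 878.9×0.60 = 988.627 sabins.
Mean coefficient ᾱ = A/S = 0.5171.
−S·ln(1−ᾱ) = −1912.0 × ln(1 − 0.5171) = 1391.832.
V = 22 × 23 × 10 = 5060 m³.
T = 0.161·V/[−S·ln(1−ᾱ)] = 0.161·5060/1391.832 = 0.59 s.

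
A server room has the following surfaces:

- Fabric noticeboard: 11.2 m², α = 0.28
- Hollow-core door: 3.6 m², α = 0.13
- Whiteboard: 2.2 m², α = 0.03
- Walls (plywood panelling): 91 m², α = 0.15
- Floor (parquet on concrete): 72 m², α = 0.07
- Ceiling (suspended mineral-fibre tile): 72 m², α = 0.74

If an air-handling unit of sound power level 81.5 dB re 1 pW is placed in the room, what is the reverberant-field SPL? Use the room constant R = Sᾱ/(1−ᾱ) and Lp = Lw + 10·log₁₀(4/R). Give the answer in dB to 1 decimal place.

A = 75.640 sabins; S = 252.0 m².
ᾱ = 0.3002, so room constant R = A/(1−ᾱ) = 108.088 m².
Lp = Lw + 10 log₁₀(4/R) = 81.5 -14.32 = 67.2 dB.

67.2 dB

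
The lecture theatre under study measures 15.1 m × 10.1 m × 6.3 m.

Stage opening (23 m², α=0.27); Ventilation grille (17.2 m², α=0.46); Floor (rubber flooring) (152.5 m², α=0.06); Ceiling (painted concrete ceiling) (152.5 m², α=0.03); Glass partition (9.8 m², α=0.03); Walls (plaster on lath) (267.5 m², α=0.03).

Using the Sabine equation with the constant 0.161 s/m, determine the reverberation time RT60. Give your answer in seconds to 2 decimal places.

A = Σ Sᵢαᵢ = 23*0.27 + 17.2*0.46 + 152.5*0.06 + 152.5*0.03 + 9.8*0.03 + 267.5*0.03 = 36.166 sabins.
Room volume: 960.813 m³.
RT60 = 0.161 · V / A = 0.161 × 960.813 / 36.166 = 4.28 s.

4.28 s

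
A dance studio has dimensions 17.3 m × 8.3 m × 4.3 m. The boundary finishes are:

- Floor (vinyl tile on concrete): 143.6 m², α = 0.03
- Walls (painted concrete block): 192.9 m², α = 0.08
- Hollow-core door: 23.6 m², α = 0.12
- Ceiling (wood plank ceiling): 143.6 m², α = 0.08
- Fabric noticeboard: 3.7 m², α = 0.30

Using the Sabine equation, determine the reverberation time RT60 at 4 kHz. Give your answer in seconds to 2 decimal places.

Equivalent absorption area: A = 143.6×0.03 + 192.9×0.08 + 23.6×0.12 + 143.6×0.08 + 3.7×0.30 = 35.170 m².
Volume V = 17.3 × 8.3 × 4.3 = 617.437 m³.
Sabine: RT60 = 0.161 × 617.437 / 35.170 = 2.83 s.

2.83 s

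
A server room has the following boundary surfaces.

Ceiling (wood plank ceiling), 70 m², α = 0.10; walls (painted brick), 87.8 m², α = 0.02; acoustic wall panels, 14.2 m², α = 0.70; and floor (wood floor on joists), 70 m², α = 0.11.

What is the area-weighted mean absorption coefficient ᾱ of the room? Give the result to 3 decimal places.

0.109

S = Σ Sᵢ = 70 + 87.8 + 14.2 + 70 = 242.0 m².
Weighted sum Σ Sα = 26.396.
ᾱ = 26.396 / 242.0 = 0.109.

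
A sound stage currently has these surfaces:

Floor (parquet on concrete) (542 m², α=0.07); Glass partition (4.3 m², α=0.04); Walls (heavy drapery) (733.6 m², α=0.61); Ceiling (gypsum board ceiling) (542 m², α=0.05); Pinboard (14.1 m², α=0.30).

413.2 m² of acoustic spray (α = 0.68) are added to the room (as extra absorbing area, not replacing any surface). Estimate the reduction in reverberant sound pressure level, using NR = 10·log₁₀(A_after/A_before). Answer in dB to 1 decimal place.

Total absorption A_before = 542·0.07 + 4.3·0.04 + 733.6·0.61 + 542·0.05 + 14.1·0.30
  = 37.940 + 0.172 + 447.496 + 27.100 + 4.230 = 516.938 m² sabins.
Added absorption = 413.2 × 0.68 = 280.976 sabins.
New total A_after = 797.914 sabins.
NR = 10·log₁₀(797.914/516.938) = 1.9 dB.

1.9 dB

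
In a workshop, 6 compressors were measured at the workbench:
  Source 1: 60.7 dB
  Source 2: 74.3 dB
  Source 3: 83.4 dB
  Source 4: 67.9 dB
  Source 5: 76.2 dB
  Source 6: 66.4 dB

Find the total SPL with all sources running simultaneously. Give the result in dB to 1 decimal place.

84.8 dB

Converting to relative power and adding: 10^(60.7/10) + 10^(74.3/10) + 10^(83.4/10) + 10^(67.9/10) + 10^(76.2/10) + 10^(66.4/10) = 2.991e+08.
Combined level = 10 log₁₀(2.991e+08) = 84.8 dB.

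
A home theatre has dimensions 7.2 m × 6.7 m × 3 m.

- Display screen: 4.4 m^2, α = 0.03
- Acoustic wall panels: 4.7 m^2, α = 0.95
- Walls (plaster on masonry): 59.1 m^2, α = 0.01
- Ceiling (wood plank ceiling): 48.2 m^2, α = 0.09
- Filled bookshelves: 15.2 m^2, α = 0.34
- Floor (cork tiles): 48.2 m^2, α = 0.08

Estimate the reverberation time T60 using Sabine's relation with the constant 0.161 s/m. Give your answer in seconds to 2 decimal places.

A = Σ Sᵢαᵢ = 4.4·0.03 + 4.7·0.95 + 59.1·0.01 + 48.2·0.09 + 15.2·0.34 + 48.2·0.08 = 18.550 sabins.
V = 7.2·6.7·3 = 144.72 m³.
Sabine: RT60 = 0.161 × 144.72 / 18.550 = 1.26 s.

1.26 s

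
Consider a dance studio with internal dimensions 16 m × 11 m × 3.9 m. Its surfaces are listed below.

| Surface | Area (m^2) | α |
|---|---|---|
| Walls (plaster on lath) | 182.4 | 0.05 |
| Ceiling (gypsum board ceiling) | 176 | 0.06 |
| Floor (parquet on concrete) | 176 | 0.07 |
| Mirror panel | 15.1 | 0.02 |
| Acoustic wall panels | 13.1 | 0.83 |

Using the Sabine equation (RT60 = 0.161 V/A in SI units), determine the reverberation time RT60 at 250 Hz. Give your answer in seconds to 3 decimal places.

2.560 sec

A = Σ Sᵢαᵢ = 182.4*0.05 + 176*0.06 + 176*0.07 + 15.1*0.02 + 13.1*0.83 = 43.175 sabins.
Volume V = 16 × 11 × 3.9 = 686.4 m³.
RT60 = 0.161 · V / A = 0.161 × 686.4 / 43.175 = 2.560 s.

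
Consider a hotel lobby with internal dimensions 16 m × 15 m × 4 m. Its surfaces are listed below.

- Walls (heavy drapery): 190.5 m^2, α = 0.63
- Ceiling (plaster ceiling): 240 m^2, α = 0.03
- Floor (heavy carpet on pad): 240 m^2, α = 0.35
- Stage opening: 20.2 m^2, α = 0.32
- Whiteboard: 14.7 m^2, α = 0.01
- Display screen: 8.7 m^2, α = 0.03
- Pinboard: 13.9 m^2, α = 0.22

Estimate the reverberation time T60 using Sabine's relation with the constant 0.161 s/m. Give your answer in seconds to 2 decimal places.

0.70 s

Total absorption A = 190.5×0.63 + 240×0.03 + 240×0.35 + 20.2×0.32 + 14.7×0.01 + 8.7×0.03 + 13.9×0.22
  = 120.015 + 7.200 + 84.000 + 6.464 + 0.147 + 0.261 + 3.058 = 221.145 m^2 sabins.
V = 16·15·4 = 960 m³.
T = 0.161 V/A = 0.161·960/221.145 = 0.70 s.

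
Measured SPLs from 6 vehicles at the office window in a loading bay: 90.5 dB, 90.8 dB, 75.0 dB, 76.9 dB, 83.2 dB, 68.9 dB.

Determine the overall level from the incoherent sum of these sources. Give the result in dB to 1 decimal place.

94.2 dB

Converting to relative power and adding: 10^(90.5/10) + 10^(90.8/10) + 10^(75.0/10) + 10^(76.9/10) + 10^(83.2/10) + 10^(68.9/10) = 2.622e+09.
Back to dB: 10·log₁₀ Σ = 94.2 dB.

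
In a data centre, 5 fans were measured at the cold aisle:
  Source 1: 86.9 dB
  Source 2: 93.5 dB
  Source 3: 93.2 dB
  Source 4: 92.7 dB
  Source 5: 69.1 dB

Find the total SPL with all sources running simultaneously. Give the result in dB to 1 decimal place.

Sum in the linear (power) domain: Σ 10^(Lᵢ/10) = 10^(86.9/10) + 10^(93.5/10) + 10^(93.2/10) + 10^(92.7/10) + 10^(69.1/10) = 6.688e+09.
Combined level = 10 log₁₀(6.688e+09) = 98.3 dB.

98.3 dB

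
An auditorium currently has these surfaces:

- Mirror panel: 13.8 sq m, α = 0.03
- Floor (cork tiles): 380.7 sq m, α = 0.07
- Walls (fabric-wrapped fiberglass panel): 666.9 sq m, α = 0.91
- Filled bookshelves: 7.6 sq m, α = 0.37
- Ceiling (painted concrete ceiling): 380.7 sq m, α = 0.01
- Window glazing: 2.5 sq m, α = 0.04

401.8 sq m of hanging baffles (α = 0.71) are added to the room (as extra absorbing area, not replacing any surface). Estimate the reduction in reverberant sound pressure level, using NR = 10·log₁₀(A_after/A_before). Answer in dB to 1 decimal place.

Summing Sᵢαᵢ: 0.414 + 26.649 + 606.879 + 2.812 + 3.807 + 0.100 → A_before = 640.661 sabins.
Treatment contributes 401.8·0.71 = 285.278 sabins.
A_after = 640.661 + 285.278 = 925.939 sabins.
NR = 10·log₁₀(925.939/640.661) = 1.6 dB.

1.6 dB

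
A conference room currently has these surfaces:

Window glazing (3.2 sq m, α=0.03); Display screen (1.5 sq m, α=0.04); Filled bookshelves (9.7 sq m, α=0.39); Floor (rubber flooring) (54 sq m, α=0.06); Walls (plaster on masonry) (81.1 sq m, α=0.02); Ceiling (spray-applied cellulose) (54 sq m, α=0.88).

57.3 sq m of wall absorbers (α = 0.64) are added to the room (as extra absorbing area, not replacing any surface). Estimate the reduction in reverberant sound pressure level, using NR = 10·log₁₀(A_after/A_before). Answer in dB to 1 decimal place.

2.2 dB

Equivalent absorption area: A_before = 3.2·0.03 + 1.5·0.04 + 9.7·0.39 + 54·0.06 + 81.1·0.02 + 54·0.88 = 56.321 sq m.
Added absorption = 57.3 × 0.64 = 36.672 sabins.
A_after = 56.321 + 36.672 = 92.993 sabins.
NR = 10·log₁₀(92.993/56.321) = 2.2 dB.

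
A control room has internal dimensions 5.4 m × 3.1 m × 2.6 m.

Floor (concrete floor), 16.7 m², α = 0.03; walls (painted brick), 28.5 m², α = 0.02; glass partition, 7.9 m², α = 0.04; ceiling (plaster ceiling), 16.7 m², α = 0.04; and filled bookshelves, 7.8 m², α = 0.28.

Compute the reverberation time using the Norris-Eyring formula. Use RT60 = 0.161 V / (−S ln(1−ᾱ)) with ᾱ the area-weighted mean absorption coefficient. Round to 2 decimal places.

1.61 s

S = Σ Sᵢ = 77.6 m².
Absorption A = 16.7·0.03 + 28.5·0.02 + 7.9·0.04 + 16.7·0.04 + 7.8·0.28 = 4.239 sabins.
Mean coefficient ᾱ = A/S = 0.0546.
−S·ln(1−ᾱ) = −77.6 × ln(1 − 0.0546) = 4.357.
V = 5.4 × 3.1 × 2.6 = 43.524 m³.
RT60 = 0.161 × 43.524 / 4.357 = 1.61 s.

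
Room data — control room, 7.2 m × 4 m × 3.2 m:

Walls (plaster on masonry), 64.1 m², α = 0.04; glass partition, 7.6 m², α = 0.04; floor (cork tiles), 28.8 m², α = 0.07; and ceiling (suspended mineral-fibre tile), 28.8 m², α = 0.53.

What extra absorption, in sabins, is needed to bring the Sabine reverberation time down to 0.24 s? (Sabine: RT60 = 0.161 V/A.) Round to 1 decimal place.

41.7 sabins

A₁ = Σ Sᵢαᵢ = 64.1*0.04 + 7.6*0.04 + 28.8*0.07 + 28.8*0.53 = 20.148 sabins.
For T = 0.24 s, need A₂ = 0.161·V/T = 0.161·92.16/0.24 = 61.824 sabins.
ΔA = A₂ − A₁ = 61.824 − 20.148 = 41.7 sabins.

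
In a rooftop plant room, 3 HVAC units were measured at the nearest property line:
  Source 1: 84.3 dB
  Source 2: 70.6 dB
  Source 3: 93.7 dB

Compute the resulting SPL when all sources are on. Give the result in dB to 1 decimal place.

Sum in the linear (power) domain: Σ 10^(Lᵢ/10) = 10^(84.3/10) + 10^(70.6/10) + 10^(93.7/10) = 2.625e+09.
Back to dB: 10·log₁₀ Σ = 94.2 dB.

94.2 dB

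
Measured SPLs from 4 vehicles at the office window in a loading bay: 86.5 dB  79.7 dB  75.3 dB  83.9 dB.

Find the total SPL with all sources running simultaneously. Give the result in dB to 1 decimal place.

Sum in the linear (power) domain: Σ 10^(Lᵢ/10) = 10^(86.5/10) + 10^(79.7/10) + 10^(75.3/10) + 10^(83.9/10) = 8.194e+08.
Back to dB: 10·log₁₀ Σ = 89.1 dB.

89.1 dB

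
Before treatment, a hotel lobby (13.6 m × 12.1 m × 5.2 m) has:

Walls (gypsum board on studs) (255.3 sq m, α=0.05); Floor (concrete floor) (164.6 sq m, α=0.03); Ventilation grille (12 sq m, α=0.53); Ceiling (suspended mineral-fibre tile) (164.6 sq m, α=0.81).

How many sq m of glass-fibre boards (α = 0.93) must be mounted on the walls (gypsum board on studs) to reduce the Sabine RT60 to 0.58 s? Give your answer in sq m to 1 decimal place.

91.1

Summing Sᵢαᵢ: 12.765 + 4.938 + 6.360 + 133.326 → A₁ = 157.389 sabins.
Required A₂ = 0.161·855.712/0.58 = 237.534 sabins.
ΔA needed = 237.534 − 157.389 = 80.145 sabins.
Each sq m of panel replacing the walls (gypsum board on studs) adds (0.93 − 0.05) = 0.88 sabins.
Panel area = 80.145 / 0.88 = 91.1 sq m.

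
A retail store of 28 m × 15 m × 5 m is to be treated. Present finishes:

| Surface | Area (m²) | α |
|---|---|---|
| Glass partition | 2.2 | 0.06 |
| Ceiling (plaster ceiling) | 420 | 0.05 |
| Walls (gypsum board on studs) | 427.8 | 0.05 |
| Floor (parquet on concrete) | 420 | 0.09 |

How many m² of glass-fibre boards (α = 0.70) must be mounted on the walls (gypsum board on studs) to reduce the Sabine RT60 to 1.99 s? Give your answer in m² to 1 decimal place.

Equivalent absorption area: A₁ = 2.2×0.06 + 420×0.05 + 427.8×0.05 + 420×0.09 = 80.322 m².
Required A₂ = 0.161·2100/1.99 = 169.899 sabins.
ΔA needed = 169.899 − 80.322 = 89.577 sabins.
Net gain per m²: Δα = 0.70 − 0.05 = 0.65.
Panel area = 89.577 / 0.65 = 137.8 m².

137.8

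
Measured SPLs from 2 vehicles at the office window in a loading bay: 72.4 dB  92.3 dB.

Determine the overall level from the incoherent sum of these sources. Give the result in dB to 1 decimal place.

92.3 dB

Sum in the linear (power) domain: Σ 10^(Lᵢ/10) = 10^(72.4/10) + 10^(92.3/10) = 1.716e+09.
Combined level = 10 log₁₀(1.716e+09) = 92.3 dB.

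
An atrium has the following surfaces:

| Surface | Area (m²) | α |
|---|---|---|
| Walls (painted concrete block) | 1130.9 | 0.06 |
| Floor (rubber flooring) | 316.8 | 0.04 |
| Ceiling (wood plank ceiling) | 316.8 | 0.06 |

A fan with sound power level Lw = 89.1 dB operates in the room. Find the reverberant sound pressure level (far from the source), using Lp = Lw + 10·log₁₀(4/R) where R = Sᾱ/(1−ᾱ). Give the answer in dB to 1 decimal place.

Σ(Sᵢαᵢ) = 1130.9×0.06 + 316.8×0.04 + 316.8×0.06 = 99.534; total area S = 1764.5 m².
ᾱ = 99.534/1764.5 = 0.0564; R = Sᾱ/(1−ᾱ) = 99.534/(1−0.0564) = 105.483 m².
Lp = 89.1 + 10·log₁₀(4/105.483) = 89.1 + (-14.21) = 74.9 dB.

74.9 dB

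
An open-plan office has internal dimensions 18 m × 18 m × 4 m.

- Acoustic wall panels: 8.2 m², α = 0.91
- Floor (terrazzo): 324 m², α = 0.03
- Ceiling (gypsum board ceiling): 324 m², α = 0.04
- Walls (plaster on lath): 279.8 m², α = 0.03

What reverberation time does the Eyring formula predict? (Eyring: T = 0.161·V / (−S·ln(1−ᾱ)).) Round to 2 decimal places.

5.30 s

S = Σ Sᵢ = 936.0 m².
Absorption A = 8.2·0.91 + 324·0.03 + 324·0.04 + 279.8·0.03 = 38.536 sabins.
ᾱ = 38.536 / 936.0 = 0.0412.
−S·ln(1−ᾱ) = −936.0 × ln(1 − 0.0412) = 39.380.
V = 18 × 18 × 4 = 1296 m³.
RT60 = 0.161 × 1296 / 39.380 = 5.30 s.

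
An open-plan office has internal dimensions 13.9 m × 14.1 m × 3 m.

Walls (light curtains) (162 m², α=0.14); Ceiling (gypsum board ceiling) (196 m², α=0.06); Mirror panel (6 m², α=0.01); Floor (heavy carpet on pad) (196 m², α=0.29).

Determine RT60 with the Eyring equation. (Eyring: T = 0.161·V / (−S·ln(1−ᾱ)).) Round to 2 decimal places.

S = Σ Sᵢ = 560.0 m².
Absorption A = 162·0.14 + 196·0.06 + 6·0.01 + 196·0.29 = 91.340 sabins.
ᾱ = 91.340 / 560.0 = 0.1631.
Eyring denominator: −S ln(1−ᾱ) = 99.708.
V = 13.9 × 14.1 × 3 = 587.97 m³.
T = 0.161·V/[−S·ln(1−ᾱ)] = 0.161·587.97/99.708 = 0.95 s.

0.95 s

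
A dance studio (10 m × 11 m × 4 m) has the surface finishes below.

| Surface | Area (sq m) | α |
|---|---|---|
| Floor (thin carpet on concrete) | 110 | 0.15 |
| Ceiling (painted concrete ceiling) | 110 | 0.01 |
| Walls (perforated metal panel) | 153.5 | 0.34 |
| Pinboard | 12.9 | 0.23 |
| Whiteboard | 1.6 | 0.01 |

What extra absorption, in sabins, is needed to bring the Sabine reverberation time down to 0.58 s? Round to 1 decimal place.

49.4 sabins

Total absorption A₁ = 110·0.15 + 110·0.01 + 153.5·0.34 + 12.9·0.23 + 1.6·0.01
  = 16.500 + 1.100 + 52.190 + 2.967 + 0.016 = 72.773 sq m sabins.
For T = 0.58 s, need A₂ = 0.161·V/T = 0.161·440/0.58 = 122.138 sabins.
Shortfall: 122.138 − 72.773 = 49.4 sabins.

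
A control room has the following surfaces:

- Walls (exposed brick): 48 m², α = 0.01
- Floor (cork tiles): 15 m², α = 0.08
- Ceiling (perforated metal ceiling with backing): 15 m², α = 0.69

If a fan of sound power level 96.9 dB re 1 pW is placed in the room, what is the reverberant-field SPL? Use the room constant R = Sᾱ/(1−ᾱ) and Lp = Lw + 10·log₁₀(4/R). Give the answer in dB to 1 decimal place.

A = 12.030 sabins; S = 78.0 m².
ᾱ = 12.030/78.0 = 0.1542; R = Sᾱ/(1−ᾱ) = 12.030/(1−0.1542) = 14.223 m².
Lp = Lw + 10 log₁₀(4/R) = 96.9 -5.51 = 91.4 dB.

91.4 dB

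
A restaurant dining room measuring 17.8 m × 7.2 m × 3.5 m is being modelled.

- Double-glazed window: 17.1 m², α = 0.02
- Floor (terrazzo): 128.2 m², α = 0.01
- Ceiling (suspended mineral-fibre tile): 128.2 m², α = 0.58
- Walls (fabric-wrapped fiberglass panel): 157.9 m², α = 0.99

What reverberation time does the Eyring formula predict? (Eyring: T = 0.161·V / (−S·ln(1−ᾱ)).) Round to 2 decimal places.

S = Σ Sᵢ = 431.4 m².
Σ(Sᵢαᵢ) = 17.1·0.02 + 128.2·0.01 + 128.2·0.58 + 157.9·0.99 = 232.301.
Mean coefficient ᾱ = A/S = 0.5385.
Eyring denominator: −S ln(1−ᾱ) = 333.590.
V = 17.8 × 7.2 × 3.5 = 448.56 m³.
RT60 = 0.161 × 448.56 / 333.590 = 0.22 s.

0.22 s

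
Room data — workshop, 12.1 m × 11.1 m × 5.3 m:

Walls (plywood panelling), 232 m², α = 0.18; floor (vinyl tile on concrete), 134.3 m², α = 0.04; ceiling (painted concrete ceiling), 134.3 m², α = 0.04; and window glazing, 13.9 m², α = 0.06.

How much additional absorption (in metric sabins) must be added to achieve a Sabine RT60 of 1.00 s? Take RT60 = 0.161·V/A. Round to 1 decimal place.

61.3 sabins

A₁ = Σ Sᵢαᵢ = 232*0.18 + 134.3*0.04 + 134.3*0.04 + 13.9*0.06 = 53.338 sabins.
For T = 1.00 s, need A₂ = 0.161·V/T = 0.161·711.843/1.00 = 114.607 sabins.
Shortfall: 114.607 − 53.338 = 61.3 sabins.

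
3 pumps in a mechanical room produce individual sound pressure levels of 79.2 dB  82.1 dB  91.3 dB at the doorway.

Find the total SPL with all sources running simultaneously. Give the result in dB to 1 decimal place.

92.0 dB

Σ 10^(Lᵢ/10) = 1.594e+09.
Combined level = 10 log₁₀(1.594e+09) = 92.0 dB.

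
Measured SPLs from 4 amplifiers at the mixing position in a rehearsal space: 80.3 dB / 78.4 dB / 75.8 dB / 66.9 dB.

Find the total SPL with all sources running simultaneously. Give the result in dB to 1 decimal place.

83.4 dB

Σ 10^(Lᵢ/10) = 2.193e+08.
Back to dB: 10·log₁₀ Σ = 83.4 dB.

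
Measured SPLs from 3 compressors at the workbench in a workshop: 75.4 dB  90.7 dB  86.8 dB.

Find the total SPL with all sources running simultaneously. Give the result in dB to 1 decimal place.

Sum in the linear (power) domain: Σ 10^(Lᵢ/10) = 10^(75.4/10) + 10^(90.7/10) + 10^(86.8/10) = 1.688e+09.
L_total = 10·log₁₀(1.688e+09) = 92.3 dB.

92.3 dB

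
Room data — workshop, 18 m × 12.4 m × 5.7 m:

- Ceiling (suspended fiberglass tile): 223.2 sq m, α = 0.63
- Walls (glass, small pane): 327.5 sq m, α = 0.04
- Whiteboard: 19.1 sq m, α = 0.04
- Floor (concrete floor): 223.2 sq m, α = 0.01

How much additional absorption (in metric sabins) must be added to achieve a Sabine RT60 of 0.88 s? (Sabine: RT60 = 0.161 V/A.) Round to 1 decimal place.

Summing Sᵢαᵢ: 140.616 + 13.100 + 0.764 + 2.232 → A₁ = 156.712 sabins.
Target A₂ = 0.161·1272.24/0.88 = 232.762 sabins (V = 1272.24 m³).
Shortfall: 232.762 − 156.712 = 76.1 sabins.

76.1 sabins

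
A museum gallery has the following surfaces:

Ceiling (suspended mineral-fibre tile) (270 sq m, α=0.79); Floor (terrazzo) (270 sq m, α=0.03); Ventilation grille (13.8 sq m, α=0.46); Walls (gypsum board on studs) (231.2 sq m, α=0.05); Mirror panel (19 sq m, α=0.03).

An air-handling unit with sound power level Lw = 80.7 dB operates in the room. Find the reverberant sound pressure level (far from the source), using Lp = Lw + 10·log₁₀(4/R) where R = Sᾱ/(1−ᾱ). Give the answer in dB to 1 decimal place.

Σ(Sᵢαᵢ) = 270·0.79 + 270·0.03 + 13.8·0.46 + 231.2·0.05 + 19·0.03 = 239.878; total area S = 804.0 sq m.
ᾱ = 0.2984, so room constant R = A/(1−ᾱ) = 341.901 sq m.
Lp = Lw + 10 log₁₀(4/R) = 80.7 -19.32 = 61.4 dB.

61.4 dB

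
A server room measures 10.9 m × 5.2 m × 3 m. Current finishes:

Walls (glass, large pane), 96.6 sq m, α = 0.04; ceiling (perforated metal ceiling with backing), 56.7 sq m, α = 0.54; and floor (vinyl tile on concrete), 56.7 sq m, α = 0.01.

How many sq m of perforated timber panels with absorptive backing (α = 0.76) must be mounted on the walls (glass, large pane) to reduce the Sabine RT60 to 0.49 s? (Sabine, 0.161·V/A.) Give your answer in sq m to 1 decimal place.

A₁ = Σ Sᵢαᵢ = 96.6×0.04 + 56.7×0.54 + 56.7×0.01 = 35.049 sabins.
Required A₂ = 0.161·170.04/0.49 = 55.870 sabins.
Absorption to add: 55.870 − 35.049 = 20.821 sabins.
Net gain per sq m: Δα = 0.76 − 0.04 = 0.72.
Area = ΔA/Δα = 20.821/0.72 = 28.9 sq m.

28.9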